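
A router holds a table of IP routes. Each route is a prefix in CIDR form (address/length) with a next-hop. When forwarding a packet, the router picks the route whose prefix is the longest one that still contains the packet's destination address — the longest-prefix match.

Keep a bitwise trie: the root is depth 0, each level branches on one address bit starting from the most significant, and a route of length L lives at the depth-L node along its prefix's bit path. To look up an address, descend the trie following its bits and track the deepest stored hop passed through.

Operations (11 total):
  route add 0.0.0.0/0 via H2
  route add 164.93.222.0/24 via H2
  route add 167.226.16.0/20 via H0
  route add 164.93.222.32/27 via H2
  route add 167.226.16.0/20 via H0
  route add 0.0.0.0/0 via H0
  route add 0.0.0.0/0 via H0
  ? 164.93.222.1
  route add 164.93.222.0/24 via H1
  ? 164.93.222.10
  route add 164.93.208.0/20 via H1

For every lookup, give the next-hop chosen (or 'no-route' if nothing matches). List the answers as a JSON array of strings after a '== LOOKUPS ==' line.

Trace:
  + 0.0.0.0/0 (H2) depth=0
  + 164.93.222.0/24 (H2) depth=24
  + 167.226.16.0/20 (H0) depth=20
  + 164.93.222.32/27 (H2) depth=27
  + 167.226.16.0/20 (H0) depth=20
  + 0.0.0.0/0 (H0) depth=0
  + 0.0.0.0/0 (H0) depth=0
  Q 164.93.222.1: descend 10100100010111011101111000 ; hops seen [H0,H2] ; pick H2
  + 164.93.222.0/24 (H1) depth=24
  Q 164.93.222.10: descend 10100100010111011101111000 ; hops seen [H0,H1] ; pick H1
  + 164.93.208.0/20 (H1) depth=20

== LOOKUPS ==
["H2","H1"]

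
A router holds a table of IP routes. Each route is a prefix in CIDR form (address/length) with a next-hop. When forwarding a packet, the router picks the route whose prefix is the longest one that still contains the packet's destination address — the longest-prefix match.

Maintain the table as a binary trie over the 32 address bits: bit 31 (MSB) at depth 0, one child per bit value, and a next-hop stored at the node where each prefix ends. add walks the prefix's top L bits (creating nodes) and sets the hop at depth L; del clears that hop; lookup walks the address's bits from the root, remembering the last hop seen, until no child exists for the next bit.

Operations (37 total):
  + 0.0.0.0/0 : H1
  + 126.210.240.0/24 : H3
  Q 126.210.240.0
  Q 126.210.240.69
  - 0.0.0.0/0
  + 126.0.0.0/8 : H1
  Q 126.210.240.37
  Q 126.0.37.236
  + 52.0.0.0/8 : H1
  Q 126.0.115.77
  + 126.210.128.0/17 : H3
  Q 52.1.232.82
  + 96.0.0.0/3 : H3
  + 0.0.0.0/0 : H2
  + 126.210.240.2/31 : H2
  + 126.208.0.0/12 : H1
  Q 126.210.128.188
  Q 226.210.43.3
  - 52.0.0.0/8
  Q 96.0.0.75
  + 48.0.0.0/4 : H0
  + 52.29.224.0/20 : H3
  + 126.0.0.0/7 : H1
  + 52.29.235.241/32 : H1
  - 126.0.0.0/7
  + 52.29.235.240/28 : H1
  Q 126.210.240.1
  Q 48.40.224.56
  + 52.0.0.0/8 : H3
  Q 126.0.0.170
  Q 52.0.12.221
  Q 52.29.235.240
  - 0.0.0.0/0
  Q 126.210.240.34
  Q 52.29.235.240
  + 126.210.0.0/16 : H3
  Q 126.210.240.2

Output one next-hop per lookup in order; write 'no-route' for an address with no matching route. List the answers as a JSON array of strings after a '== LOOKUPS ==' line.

Apply in order:
  add 0.0.0.0/0 -> H1 at depth 0
  add 126.210.240.0/24 -> H3 at depth 24
  Q 126.210.240.0: descend 011111101101001011110000 ; hops seen [H1,H3] ; pick H3
  Q 126.210.240.69: descend 011111101101001011110000 ; hops seen [H1,H3] ; pick H3
  - 0.0.0.0/0 clear@0
  add 126.0.0.0/8 -> H1 at depth 8
  Q 126.210.240.37: descend 011111101101001011110000 ; hops seen [H1,H3] ; pick H3
  Q 126.0.37.236: descend 01111110 ; hops seen [H1] ; pick H1
  add 52.0.0.0/8 -> H1 at depth 8
  Q 126.0.115.77: descend 01111110 ; hops seen [H1] ; pick H1
  add 126.210.128.0/17 -> H3 at depth 17
  Q 52.1.232.82: descend 00110100 ; hops seen [H1] ; pick H1
  add 96.0.0.0/3 -> H3 at depth 3
  add 0.0.0.0/0 -> H2 at depth 0
  add 126.210.240.2/31 -> H2 at depth 31
  add 126.208.0.0/12 -> H1 at depth 12
  Q 126.210.128.188: descend 01111110110100101 ; hops seen [H2,H3,H1,H1,H3] ; pick H3
  Q 226.210.43.3: descend ε ; hops seen [H2] ; pick H2
  - 52.0.0.0/8 clear@8
  Q 96.0.0.75: descend 011 ; hops seen [H2,H3] ; pick H3
  add 48.0.0.0/4 -> H0 at depth 4
  add 52.29.224.0/20 -> H3 at depth 20
  add 126.0.0.0/7 -> H1 at depth 7
  add 52.29.235.241/32 -> H1 at depth 32
  - 126.0.0.0/7 clear@7
  add 52.29.235.240/28 -> H1 at depth 28
  Q 126.210.240.1: descend 011111101101001011110000000000 ; hops seen [H2,H3,H1,H1,H3,H3] ; pick H3
  Q 48.40.224.56: descend 00110 ; hops seen [H2,H0] ; pick H0
  add 52.0.0.0/8 -> H3 at depth 8
  Q 126.0.0.170: descend 01111110 ; hops seen [H2,H3,H1] ; pick H1
  Q 52.0.12.221: descend 00110100000 ; hops seen [H2,H0,H3] ; pick H3
  Q 52.29.235.240: descend 0011010000011101111010111111000 ; hops seen [H2,H0,H3,H3,H1] ; pick H1
  - 0.0.0.0/0 clear@0
  Q 126.210.240.34: descend 01111110110100101111000000 ; hops seen [H3,H1,H1,H3,H3] ; pick H3
  Q 52.29.235.240: descend 0011010000011101111010111111000 ; hops seen [H0,H3,H3,H1] ; pick H1
  add 126.210.0.0/16 -> H3 at depth 16
  Q 126.210.240.2: descend 0111111011010010111100000000001 ; hops seen [H3,H1,H1,H3,H3,H3,H2] ; pick H2

== LOOKUPS ==
["H3","H3","H3","H1","H1","H1","H3","H2","H3","H3","H0","H1","H3","H1","H3","H1","H2"]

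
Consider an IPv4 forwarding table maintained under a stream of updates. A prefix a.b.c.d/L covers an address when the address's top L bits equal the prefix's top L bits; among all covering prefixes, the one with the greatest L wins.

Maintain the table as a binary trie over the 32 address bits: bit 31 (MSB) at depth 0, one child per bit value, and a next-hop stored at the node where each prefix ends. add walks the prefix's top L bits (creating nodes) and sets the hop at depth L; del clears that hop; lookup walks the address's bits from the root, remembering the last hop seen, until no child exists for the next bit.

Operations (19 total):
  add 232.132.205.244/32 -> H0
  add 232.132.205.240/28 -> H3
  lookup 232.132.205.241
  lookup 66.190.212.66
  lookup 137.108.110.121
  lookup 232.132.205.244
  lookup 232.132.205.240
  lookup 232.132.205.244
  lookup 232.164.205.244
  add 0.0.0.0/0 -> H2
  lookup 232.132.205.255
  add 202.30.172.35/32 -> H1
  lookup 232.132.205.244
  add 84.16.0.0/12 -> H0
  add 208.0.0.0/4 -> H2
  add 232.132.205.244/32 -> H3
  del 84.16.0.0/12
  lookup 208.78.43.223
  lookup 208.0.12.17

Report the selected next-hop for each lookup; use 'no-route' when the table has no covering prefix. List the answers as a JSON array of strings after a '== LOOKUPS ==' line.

Apply in order:
  + 232.132.205.244/32 (H0) depth=32
  + 232.132.205.240/28 (H3) depth=28
  lookup 232.132.205.241: bits 11101000100001001100110111110 walk d0:-→d1:-→d2:-→d3:-→d4:-→d5:-→d6:-→d7:-→d8:-→d9:-→d10:-→d11:-→d12:-→d13:-→d14:-→d15:-→d16:-→d17:-→d18:-→d19:-→d20:-→d21:-→d22:-→d23:-→d24:-→d25:-→d26:-→d27:-→d28:H3→d29:- -> H3
  lookup 66.190.212.66: bits ε walk d0:- -> no-route
  lookup 137.108.110.121: bits 1 walk d0:-→d1:- -> no-route
  lookup 232.132.205.244: bits 11101000100001001100110111110100 walk d0:-→d1:-→d2:-→d3:-→d4:-→d5:-→d6:-→d7:-→d8:-→d9:-→d10:-→d11:-→d12:-→d13:-→d14:-→d15:-→d16:-→d17:-→d18:-→d19:-→d20:-→d21:-→d22:-→d23:-→d24:-→d25:-→d26:-→d27:-→d28:H3→d29:-→d30:-→d31:-→d32:H0 -> H0
  lookup 232.132.205.240: bits 11101000100001001100110111110 walk d0:-→d1:-→d2:-→d3:-→d4:-→d5:-→d6:-→d7:-→d8:-→d9:-→d10:-→d11:-→d12:-→d13:-→d14:-→d15:-→d16:-→d17:-→d18:-→d19:-→d20:-→d21:-→d22:-→d23:-→d24:-→d25:-→d26:-→d27:-→d28:H3→d29:- -> H3
  lookup 232.132.205.244: bits 11101000100001001100110111110100 walk d0:-→d1:-→d2:-→d3:-→d4:-→d5:-→d6:-→d7:-→d8:-→d9:-→d10:-→d11:-→d12:-→d13:-→d14:-→d15:-→d16:-→d17:-→d18:-→d19:-→d20:-→d21:-→d22:-→d23:-→d24:-→d25:-→d26:-→d27:-→d28:H3→d29:-→d30:-→d31:-→d32:H0 -> H0
  lookup 232.164.205.244: bits 1110100010 walk d0:-→d1:-→d2:-→d3:-→d4:-→d5:-→d6:-→d7:-→d8:-→d9:-→d10:- -> no-route
  + 0.0.0.0/0 (H2) depth=0
  lookup 232.132.205.255: bits 1110100010000100110011011111 walk d0:H2→d1:-→d2:-→d3:-→d4:-→d5:-→d6:-→d7:-→d8:-→d9:-→d10:-→d11:-→d12:-→d13:-→d14:-→d15:-→d16:-→d17:-→d18:-→d19:-→d20:-→d21:-→d22:-→d23:-→d24:-→d25:-→d26:-→d27:-→d28:H3 -> H3
  + 202.30.172.35/32 (H1) depth=32
  lookup 232.132.205.244: bits 11101000100001001100110111110100 walk d0:H2→d1:-→d2:-→d3:-→d4:-→d5:-→d6:-→d7:-→d8:-→d9:-→d10:-→d11:-→d12:-→d13:-→d14:-→d15:-→d16:-→d17:-→d18:-→d19:-→d20:-→d21:-→d22:-→d23:-→d24:-→d25:-→d26:-→d27:-→d28:H3→d29:-→d30:-→d31:-→d32:H0 -> H0
  + 84.16.0.0/12 (H0) depth=12
  + 208.0.0.0/4 (H2) depth=4
  + 232.132.205.244/32 (H3) depth=32
  del 84.16.0.0/12 (clear depth 12)
  lookup 208.78.43.223: bits 1101 walk d0:H2→d1:-→d2:-→d3:-→d4:H2 -> H2
  lookup 208.0.12.17: bits 1101 walk d0:H2→d1:-→d2:-→d3:-→d4:H2 -> H2

== LOOKUPS ==
["H3","no-route","no-route","H0","H3","H0","no-route","H3","H0","H2","H2"]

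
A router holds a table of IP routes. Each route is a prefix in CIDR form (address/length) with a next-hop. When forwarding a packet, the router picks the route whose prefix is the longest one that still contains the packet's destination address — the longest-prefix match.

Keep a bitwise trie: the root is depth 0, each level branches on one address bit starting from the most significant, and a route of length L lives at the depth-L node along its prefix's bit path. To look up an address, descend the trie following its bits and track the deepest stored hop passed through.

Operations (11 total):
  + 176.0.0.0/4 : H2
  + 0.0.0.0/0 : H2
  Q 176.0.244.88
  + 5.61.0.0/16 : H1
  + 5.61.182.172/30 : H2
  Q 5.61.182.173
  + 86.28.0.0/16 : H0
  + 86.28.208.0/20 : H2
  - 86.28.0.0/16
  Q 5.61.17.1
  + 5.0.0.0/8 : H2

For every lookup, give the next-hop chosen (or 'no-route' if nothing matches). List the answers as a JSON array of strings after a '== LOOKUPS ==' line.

Trace:
  add 176.0.0.0/4 -> H2 at depth 4
  add 0.0.0.0/0 -> H2 at depth 0
  Q 176.0.244.88: descend 1011 ; hops seen [H2,H2] ; pick H2
  add 5.61.0.0/16 -> H1 at depth 16
  add 5.61.182.172/30 -> H2 at depth 30
  Q 5.61.182.173: descend 000001010011110110110110101011 ; hops seen [H2,H1,H2] ; pick H2
  add 86.28.0.0/16 -> H0 at depth 16
  add 86.28.208.0/20 -> H2 at depth 20
  - 86.28.0.0/16 clear@16
  Q 5.61.17.1: descend 0000010100111101 ; hops seen [H2,H1] ; pick H1
  add 5.0.0.0/8 -> H2 at depth 8

== LOOKUPS ==
["H2","H2","H1"]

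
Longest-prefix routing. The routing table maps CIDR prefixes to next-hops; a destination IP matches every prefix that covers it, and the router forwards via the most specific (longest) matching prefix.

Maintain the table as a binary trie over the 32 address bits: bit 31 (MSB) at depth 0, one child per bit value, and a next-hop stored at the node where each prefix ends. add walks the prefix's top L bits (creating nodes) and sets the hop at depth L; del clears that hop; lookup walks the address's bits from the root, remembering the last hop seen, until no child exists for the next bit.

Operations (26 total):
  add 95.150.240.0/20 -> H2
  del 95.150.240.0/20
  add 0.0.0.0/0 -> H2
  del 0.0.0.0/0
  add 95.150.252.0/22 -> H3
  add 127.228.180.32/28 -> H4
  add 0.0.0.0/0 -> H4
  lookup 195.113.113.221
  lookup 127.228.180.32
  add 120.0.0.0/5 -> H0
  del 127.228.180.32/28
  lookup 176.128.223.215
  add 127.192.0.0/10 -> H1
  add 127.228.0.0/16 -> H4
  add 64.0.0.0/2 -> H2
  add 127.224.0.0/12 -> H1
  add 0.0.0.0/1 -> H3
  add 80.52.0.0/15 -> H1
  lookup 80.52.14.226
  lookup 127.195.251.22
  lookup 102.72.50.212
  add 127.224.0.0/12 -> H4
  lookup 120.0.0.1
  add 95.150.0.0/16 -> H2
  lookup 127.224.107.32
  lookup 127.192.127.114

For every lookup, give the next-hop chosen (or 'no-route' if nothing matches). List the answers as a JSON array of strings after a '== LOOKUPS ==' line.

Process each operation:
  add 95.150.240.0/20 -> H2 at depth 20
  - 95.150.240.0/20 clear@20
  add 0.0.0.0/0 -> H2 at depth 0
  - 0.0.0.0/0 clear@0
  add 95.150.252.0/22 -> H3 at depth 22
  add 127.228.180.32/28 -> H4 at depth 28
  add 0.0.0.0/0 -> H4 at depth 0
  lookup 195.113.113.221: bits ε walk d0:H4 -> H4
  lookup 127.228.180.32: bits 0111111111100100101101000010 walk d0:H4→d1:-→d2:-→d3:-→d4:-→d5:-→d6:-→d7:-→d8:-→d9:-→d10:-→d11:-→d12:-→d13:-→d14:-→d15:-→d16:-→d17:-→d18:-→d19:-→d20:-→d21:-→d22:-→d23:-→d24:-→d25:-→d26:-→d27:-→d28:H4 -> H4
  add 120.0.0.0/5 -> H0 at depth 5
  - 127.228.180.32/28 clear@28
  lookup 176.128.223.215: bits ε walk d0:H4 -> H4
  add 127.192.0.0/10 -> H1 at depth 10
  add 127.228.0.0/16 -> H4 at depth 16
  add 64.0.0.0/2 -> H2 at depth 2
  add 127.224.0.0/12 -> H1 at depth 12
  add 0.0.0.0/1 -> H3 at depth 1
  add 80.52.0.0/15 -> H1 at depth 15
  lookup 80.52.14.226: bits 010100000011010 walk d0:H4→d1:H3→d2:H2→d3:-→d4:-→d5:-→d6:-→d7:-→d8:-→d9:-→d10:-→d11:-→d12:-→d13:-→d14:-→d15:H1 -> H1
  lookup 127.195.251.22: bits 0111111111 walk d0:H4→d1:H3→d2:H2→d3:-→d4:-→d5:H0→d6:-→d7:-→d8:-→d9:-→d10:H1 -> H1
  lookup 102.72.50.212: bits 011 walk d0:H4→d1:H3→d2:H2→d3:- -> H2
  add 127.224.0.0/12 -> H4 at depth 12
  lookup 120.0.0.1: bits 01111 walk d0:H4→d1:H3→d2:H2→d3:-→d4:-→d5:H0 -> H0
  add 95.150.0.0/16 -> H2 at depth 16
  lookup 127.224.107.32: bits 0111111111100 walk d0:H4→d1:H3→d2:H2→d3:-→d4:-→d5:H0→d6:-→d7:-→d8:-→d9:-→d10:H1→d11:-→d12:H4→d13:- -> H4
  lookup 127.192.127.114: bits 0111111111 walk d0:H4→d1:H3→d2:H2→d3:-→d4:-→d5:H0→d6:-→d7:-→d8:-→d9:-→d10:H1 -> H1

== LOOKUPS ==
["H4","H4","H4","H1","H1","H2","H0","H4","H1"]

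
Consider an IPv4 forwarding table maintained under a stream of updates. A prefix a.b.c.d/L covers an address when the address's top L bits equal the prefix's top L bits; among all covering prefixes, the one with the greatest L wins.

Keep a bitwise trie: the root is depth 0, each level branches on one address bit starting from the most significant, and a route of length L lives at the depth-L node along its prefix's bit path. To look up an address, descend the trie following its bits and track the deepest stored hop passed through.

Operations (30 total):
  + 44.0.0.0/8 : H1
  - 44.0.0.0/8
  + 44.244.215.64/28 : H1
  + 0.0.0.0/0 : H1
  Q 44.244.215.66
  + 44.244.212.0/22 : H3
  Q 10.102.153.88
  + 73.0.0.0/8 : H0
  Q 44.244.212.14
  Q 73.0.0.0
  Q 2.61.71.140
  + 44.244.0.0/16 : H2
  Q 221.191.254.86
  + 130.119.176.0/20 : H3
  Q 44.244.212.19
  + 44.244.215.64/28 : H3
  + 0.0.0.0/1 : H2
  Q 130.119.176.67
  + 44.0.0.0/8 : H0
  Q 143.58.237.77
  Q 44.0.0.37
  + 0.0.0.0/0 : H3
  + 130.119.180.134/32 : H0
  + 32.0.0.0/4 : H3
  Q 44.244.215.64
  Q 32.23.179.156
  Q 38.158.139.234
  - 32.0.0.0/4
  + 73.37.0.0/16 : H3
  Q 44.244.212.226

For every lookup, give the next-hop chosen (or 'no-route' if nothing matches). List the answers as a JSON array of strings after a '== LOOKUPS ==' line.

Process each operation:
  add 44.0.0.0/8 -> H1 at depth 8
  del 44.0.0.0/8 (clear depth 8)
  add 44.244.215.64/28 -> H1 at depth 28
  add 0.0.0.0/0 -> H1 at depth 0
  lookup 44.244.215.66: bits 0010110011110100110101110100 walk d0:H1→d1:-→d2:-→d3:-→d4:-→d5:-→d6:-→d7:-→d8:-→d9:-→d10:-→d11:-→d12:-→d13:-→d14:-→d15:-→d16:-→d17:-→d18:-→d19:-→d20:-→d21:-→d22:-→d23:-→d24:-→d25:-→d26:-→d27:-→d28:H1 -> H1
  add 44.244.212.0/22 -> H3 at depth 22
  lookup 10.102.153.88: bits 00 walk d0:H1→d1:-→d2:- -> H1
  add 73.0.0.0/8 -> H0 at depth 8
  lookup 44.244.212.14: bits 0010110011110100110101 walk d0:H1→d1:-→d2:-→d3:-→d4:-→d5:-→d6:-→d7:-→d8:-→d9:-→d10:-→d11:-→d12:-→d13:-→d14:-→d15:-→d16:-→d17:-→d18:-→d19:-→d20:-→d21:-→d22:H3 -> H3
  lookup 73.0.0.0: bits 01001001 walk d0:H1→d1:-→d2:-→d3:-→d4:-→d5:-→d6:-→d7:-→d8:H0 -> H0
  lookup 2.61.71.140: bits 00 walk d0:H1→d1:-→d2:- -> H1
  add 44.244.0.0/16 -> H2 at depth 16
  lookup 221.191.254.86: bits ε walk d0:H1 -> H1
  add 130.119.176.0/20 -> H3 at depth 20
  lookup 44.244.212.19: bits 0010110011110100110101 walk d0:H1→d1:-→d2:-→d3:-→d4:-→d5:-→d6:-→d7:-→d8:-→d9:-→d10:-→d11:-→d12:-→d13:-→d14:-→d15:-→d16:H2→d17:-→d18:-→d19:-→d20:-→d21:-→d22:H3 -> H3
  add 44.244.215.64/28 -> H3 at depth 28
  add 0.0.0.0/1 -> H2 at depth 1
  lookup 130.119.176.67: bits 10000010011101111011 walk d0:H1→d1:-→d2:-→d3:-→d4:-→d5:-→d6:-→d7:-→d8:-→d9:-→d10:-→d11:-→d12:-→d13:-→d14:-→d15:-→d16:-→d17:-→d18:-→d19:-→d20:H3 -> H3
  add 44.0.0.0/8 -> H0 at depth 8
  lookup 143.58.237.77: bits 1000 walk d0:H1→d1:-→d2:-→d3:-→d4:- -> H1
  lookup 44.0.0.37: bits 00101100 walk d0:H1→d1:H2→d2:-→d3:-→d4:-→d5:-→d6:-→d7:-→d8:H0 -> H0
  add 0.0.0.0/0 -> H3 at depth 0
  add 130.119.180.134/32 -> H0 at depth 32
  add 32.0.0.0/4 -> H3 at depth 4
  lookup 44.244.215.64: bits 0010110011110100110101110100 walk d0:H3→d1:H2→d2:-→d3:-→d4:H3→d5:-→d6:-→d7:-→d8:H0→d9:-→d10:-→d11:-→d12:-→d13:-→d14:-→d15:-→d16:H2→d17:-→d18:-→d19:-→d20:-→d21:-→d22:H3→d23:-→d24:-→d25:-→d26:-→d27:-→d28:H3 -> H3
  lookup 32.23.179.156: bits 0010 walk d0:H3→d1:H2→d2:-→d3:-→d4:H3 -> H3
  lookup 38.158.139.234: bits 0010 walk d0:H3→d1:H2→d2:-→d3:-→d4:H3 -> H3
  del 32.0.0.0/4 (clear depth 4)
  add 73.37.0.0/16 -> H3 at depth 16
  lookup 44.244.212.226: bits 0010110011110100110101 walk d0:H3→d1:H2→d2:-→d3:-→d4:-→d5:-→d6:-→d7:-→d8:H0→d9:-→d10:-→d11:-→d12:-→d13:-→d14:-→d15:-→d16:H2→d17:-→d18:-→d19:-→d20:-→d21:-→d22:H3 -> H3

== LOOKUPS ==
["H1","H1","H3","H0","H1","H1","H3","H3","H1","H0","H3","H3","H3","H3"]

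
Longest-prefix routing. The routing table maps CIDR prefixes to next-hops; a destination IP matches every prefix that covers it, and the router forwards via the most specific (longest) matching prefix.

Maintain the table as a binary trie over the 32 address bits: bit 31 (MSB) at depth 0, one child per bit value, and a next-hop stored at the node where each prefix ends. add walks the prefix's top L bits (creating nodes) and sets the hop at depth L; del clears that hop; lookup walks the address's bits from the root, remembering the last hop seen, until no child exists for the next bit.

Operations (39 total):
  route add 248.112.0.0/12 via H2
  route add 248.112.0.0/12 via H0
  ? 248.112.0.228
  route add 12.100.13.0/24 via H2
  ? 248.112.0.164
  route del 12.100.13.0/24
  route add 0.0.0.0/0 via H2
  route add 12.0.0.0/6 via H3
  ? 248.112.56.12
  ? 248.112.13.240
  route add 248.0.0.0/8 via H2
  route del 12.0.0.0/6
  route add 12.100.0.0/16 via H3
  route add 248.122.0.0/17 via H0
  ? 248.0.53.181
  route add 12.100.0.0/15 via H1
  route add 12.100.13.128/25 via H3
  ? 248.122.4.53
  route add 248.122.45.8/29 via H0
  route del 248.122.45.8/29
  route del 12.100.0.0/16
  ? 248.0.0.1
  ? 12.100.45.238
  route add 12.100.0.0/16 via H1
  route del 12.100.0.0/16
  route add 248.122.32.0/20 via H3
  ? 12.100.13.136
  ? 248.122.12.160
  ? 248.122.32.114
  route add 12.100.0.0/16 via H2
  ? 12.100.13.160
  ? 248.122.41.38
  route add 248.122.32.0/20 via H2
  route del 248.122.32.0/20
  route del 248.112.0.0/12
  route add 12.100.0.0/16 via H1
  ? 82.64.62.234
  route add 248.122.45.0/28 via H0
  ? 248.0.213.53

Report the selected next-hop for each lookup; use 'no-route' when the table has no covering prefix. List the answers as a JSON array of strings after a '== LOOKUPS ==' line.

Trace:
  add 248.112.0.0/12 -> H2 at depth 12
  add 248.112.0.0/12 -> H0 at depth 12
  ? 248.112.0.228  path d0:-→d1:-→d2:-→d3:-→d4:-→d5:-→d6:-→d7:-→d8:-→d9:-→d10:-→d11:-→d12:H0  best=H0
  add 12.100.13.0/24 -> H2 at depth 24
  ? 248.112.0.164  path d0:-→d1:-→d2:-→d3:-→d4:-→d5:-→d6:-→d7:-→d8:-→d9:-→d10:-→d11:-→d12:H0  best=H0
  - 12.100.13.0/24 clear@24
  add 0.0.0.0/0 -> H2 at depth 0
  add 12.0.0.0/6 -> H3 at depth 6
  ? 248.112.56.12  path d0:H2→d1:-→d2:-→d3:-→d4:-→d5:-→d6:-→d7:-→d8:-→d9:-→d10:-→d11:-→d12:H0  best=H0
  ? 248.112.13.240  path d0:H2→d1:-→d2:-→d3:-→d4:-→d5:-→d6:-→d7:-→d8:-→d9:-→d10:-→d11:-→d12:H0  best=H0
  add 248.0.0.0/8 -> H2 at depth 8
  - 12.0.0.0/6 clear@6
  add 12.100.0.0/16 -> H3 at depth 16
  add 248.122.0.0/17 -> H0 at depth 17
  ? 248.0.53.181  path d0:H2→d1:-→d2:-→d3:-→d4:-→d5:-→d6:-→d7:-→d8:H2→d9:-  best=H2
  add 12.100.0.0/15 -> H1 at depth 15
  add 12.100.13.128/25 -> H3 at depth 25
  ? 248.122.4.53  path d0:H2→d1:-→d2:-→d3:-→d4:-→d5:-→d6:-→d7:-→d8:H2→d9:-→d10:-→d11:-→d12:H0→d13:-→d14:-→d15:-→d16:-→d17:H0  best=H0
  add 248.122.45.8/29 -> H0 at depth 29
  - 248.122.45.8/29 clear@29
  - 12.100.0.0/16 clear@16
  ? 248.0.0.1  path d0:H2→d1:-→d2:-→d3:-→d4:-→d5:-→d6:-→d7:-→d8:H2→d9:-  best=H2
  ? 12.100.45.238  path d0:H2→d1:-→d2:-→d3:-→d4:-→d5:-→d6:-→d7:-→d8:-→d9:-→d10:-→d11:-→d12:-→d13:-→d14:-→d15:H1→d16:-→d17:-→d18:-  best=H1
  add 12.100.0.0/16 -> H1 at depth 16
  - 12.100.0.0/16 clear@16
  add 248.122.32.0/20 -> H3 at depth 20
  ? 12.100.13.136  path d0:H2→d1:-→d2:-→d3:-→d4:-→d5:-→d6:-→d7:-→d8:-→d9:-→d10:-→d11:-→d12:-→d13:-→d14:-→d15:H1→d16:-→d17:-→d18:-→d19:-→d20:-→d21:-→d22:-→d23:-→d24:-→d25:H3  best=H3
  ? 248.122.12.160  path d0:H2→d1:-→d2:-→d3:-→d4:-→d5:-→d6:-→d7:-→d8:H2→d9:-→d10:-→d11:-→d12:H0→d13:-→d14:-→d15:-→d16:-→d17:H0→d18:-  best=H0
  ? 248.122.32.114  path d0:H2→d1:-→d2:-→d3:-→d4:-→d5:-→d6:-→d7:-→d8:H2→d9:-→d10:-→d11:-→d12:H0→d13:-→d14:-→d15:-→d16:-→d17:H0→d18:-→d19:-→d20:H3  best=H3
  add 12.100.0.0/16 -> H2 at depth 16
  ? 12.100.13.160  path d0:H2→d1:-→d2:-→d3:-→d4:-→d5:-→d6:-→d7:-→d8:-→d9:-→d10:-→d11:-→d12:-→d13:-→d14:-→d15:H1→d16:H2→d17:-→d18:-→d19:-→d20:-→d21:-→d22:-→d23:-→d24:-→d25:H3  best=H3
  ? 248.122.41.38  path d0:H2→d1:-→d2:-→d3:-→d4:-→d5:-→d6:-→d7:-→d8:H2→d9:-→d10:-→d11:-→d12:H0→d13:-→d14:-→d15:-→d16:-→d17:H0→d18:-→d19:-→d20:H3→d21:-  best=H3
  add 248.122.32.0/20 -> H2 at depth 20
  - 248.122.32.0/20 clear@20
  - 248.112.0.0/12 clear@12
  add 12.100.0.0/16 -> H1 at depth 16
  ? 82.64.62.234  path d0:H2→d1:-  best=H2
  add 248.122.45.0/28 -> H0 at depth 28
  ? 248.0.213.53  path d0:H2→d1:-→d2:-→d3:-→d4:-→d5:-→d6:-→d7:-→d8:H2→d9:-  best=H2

== LOOKUPS ==
["H0","H0","H0","H0","H2","H0","H2","H1","H3","H0","H3","H3","H3","H2","H2"]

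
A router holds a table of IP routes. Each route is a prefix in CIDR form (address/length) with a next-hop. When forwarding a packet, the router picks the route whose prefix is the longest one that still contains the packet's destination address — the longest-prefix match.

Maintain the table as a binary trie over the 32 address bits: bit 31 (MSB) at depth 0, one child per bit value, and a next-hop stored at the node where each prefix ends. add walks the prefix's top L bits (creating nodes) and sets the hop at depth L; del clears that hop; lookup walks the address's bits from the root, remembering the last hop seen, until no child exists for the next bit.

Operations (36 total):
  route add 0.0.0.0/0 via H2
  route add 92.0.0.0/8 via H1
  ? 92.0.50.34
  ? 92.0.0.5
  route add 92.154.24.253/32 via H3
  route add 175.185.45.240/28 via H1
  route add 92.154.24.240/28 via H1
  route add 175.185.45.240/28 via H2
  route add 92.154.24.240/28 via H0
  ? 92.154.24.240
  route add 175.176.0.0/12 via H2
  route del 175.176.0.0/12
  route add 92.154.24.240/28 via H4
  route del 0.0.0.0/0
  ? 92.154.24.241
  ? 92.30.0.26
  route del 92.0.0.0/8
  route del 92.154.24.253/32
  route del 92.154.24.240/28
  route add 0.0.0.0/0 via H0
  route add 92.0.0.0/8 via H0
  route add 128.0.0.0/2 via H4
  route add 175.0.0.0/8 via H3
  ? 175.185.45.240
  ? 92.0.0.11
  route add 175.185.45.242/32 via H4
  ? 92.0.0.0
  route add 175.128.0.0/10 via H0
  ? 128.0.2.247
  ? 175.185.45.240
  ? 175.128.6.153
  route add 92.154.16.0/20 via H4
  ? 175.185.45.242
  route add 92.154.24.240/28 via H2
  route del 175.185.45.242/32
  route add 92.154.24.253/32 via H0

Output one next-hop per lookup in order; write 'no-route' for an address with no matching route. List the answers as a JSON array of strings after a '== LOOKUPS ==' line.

Apply in order:
  + 0.0.0.0/0 (H2) depth=0
  + 92.0.0.0/8 (H1) depth=8
  lookup 92.0.50.34: bits 01011100 walk d0:H2→d1:-→d2:-→d3:-→d4:-→d5:-→d6:-→d7:-→d8:H1 -> H1
  lookup 92.0.0.5: bits 01011100 walk d0:H2→d1:-→d2:-→d3:-→d4:-→d5:-→d6:-→d7:-→d8:H1 -> H1
  + 92.154.24.253/32 (H3) depth=32
  + 175.185.45.240/28 (H1) depth=28
  + 92.154.24.240/28 (H1) depth=28
  + 175.185.45.240/28 (H2) depth=28
  + 92.154.24.240/28 (H0) depth=28
  lookup 92.154.24.240: bits 0101110010011010000110001111 walk d0:H2→d1:-→d2:-→d3:-→d4:-→d5:-→d6:-→d7:-→d8:H1→d9:-→d10:-→d11:-→d12:-→d13:-→d14:-→d15:-→d16:-→d17:-→d18:-→d19:-→d20:-→d21:-→d22:-→d23:-→d24:-→d25:-→d26:-→d27:-→d28:H0 -> H0
  + 175.176.0.0/12 (H2) depth=12
  del 175.176.0.0/12 (clear depth 12)
  + 92.154.24.240/28 (H4) depth=28
  del 0.0.0.0/0 (clear depth 0)
  lookup 92.154.24.241: bits 0101110010011010000110001111 walk d0:-→d1:-→d2:-→d3:-→d4:-→d5:-→d6:-→d7:-→d8:H1→d9:-→d10:-→d11:-→d12:-→d13:-→d14:-→d15:-→d16:-→d17:-→d18:-→d19:-→d20:-→d21:-→d22:-→d23:-→d24:-→d25:-→d26:-→d27:-→d28:H4 -> H4
  lookup 92.30.0.26: bits 01011100 walk d0:-→d1:-→d2:-→d3:-→d4:-→d5:-→d6:-→d7:-→d8:H1 -> H1
  del 92.0.0.0/8 (clear depth 8)
  del 92.154.24.253/32 (clear depth 32)
  del 92.154.24.240/28 (clear depth 28)
  + 0.0.0.0/0 (H0) depth=0
  + 92.0.0.0/8 (H0) depth=8
  + 128.0.0.0/2 (H4) depth=2
  + 175.0.0.0/8 (H3) depth=8
  lookup 175.185.45.240: bits 1010111110111001001011011111 walk d0:H0→d1:-→d2:H4→d3:-→d4:-→d5:-→d6:-→d7:-→d8:H3→d9:-→d10:-→d11:-→d12:-→d13:-→d14:-→d15:-→d16:-→d17:-→d18:-→d19:-→d20:-→d21:-→d22:-→d23:-→d24:-→d25:-→d26:-→d27:-→d28:H2 -> H2
  lookup 92.0.0.11: bits 01011100 walk d0:H0→d1:-→d2:-→d3:-→d4:-→d5:-→d6:-→d7:-→d8:H0 -> H0
  + 175.185.45.242/32 (H4) depth=32
  lookup 92.0.0.0: bits 01011100 walk d0:H0→d1:-→d2:-→d3:-→d4:-→d5:-→d6:-→d7:-→d8:H0 -> H0
  + 175.128.0.0/10 (H0) depth=10
  lookup 128.0.2.247: bits 10 walk d0:H0→d1:-→d2:H4 -> H4
  lookup 175.185.45.240: bits 101011111011100100101101111100 walk d0:H0→d1:-→d2:H4→d3:-→d4:-→d5:-→d6:-→d7:-→d8:H3→d9:-→d10:H0→d11:-→d12:-→d13:-→d14:-→d15:-→d16:-→d17:-→d18:-→d19:-→d20:-→d21:-→d22:-→d23:-→d24:-→d25:-→d26:-→d27:-→d28:H2→d29:-→d30:- -> H2
  lookup 175.128.6.153: bits 1010111110 walk d0:H0→d1:-→d2:H4→d3:-→d4:-→d5:-→d6:-→d7:-→d8:H3→d9:-→d10:H0 -> H0
  + 92.154.16.0/20 (H4) depth=20
  lookup 175.185.45.242: bits 10101111101110010010110111110010 walk d0:H0→d1:-→d2:H4→d3:-→d4:-→d5:-→d6:-→d7:-→d8:H3→d9:-→d10:H0→d11:-→d12:-→d13:-→d14:-→d15:-→d16:-→d17:-→d18:-→d19:-→d20:-→d21:-→d22:-→d23:-→d24:-→d25:-→d26:-→d27:-→d28:H2→d29:-→d30:-→d31:-→d32:H4 -> H4
  + 92.154.24.240/28 (H2) depth=28
  del 175.185.45.242/32 (clear depth 32)
  + 92.154.24.253/32 (H0) depth=32

== LOOKUPS ==
["H1","H1","H0","H4","H1","H2","H0","H0","H4","H2","H0","H4"]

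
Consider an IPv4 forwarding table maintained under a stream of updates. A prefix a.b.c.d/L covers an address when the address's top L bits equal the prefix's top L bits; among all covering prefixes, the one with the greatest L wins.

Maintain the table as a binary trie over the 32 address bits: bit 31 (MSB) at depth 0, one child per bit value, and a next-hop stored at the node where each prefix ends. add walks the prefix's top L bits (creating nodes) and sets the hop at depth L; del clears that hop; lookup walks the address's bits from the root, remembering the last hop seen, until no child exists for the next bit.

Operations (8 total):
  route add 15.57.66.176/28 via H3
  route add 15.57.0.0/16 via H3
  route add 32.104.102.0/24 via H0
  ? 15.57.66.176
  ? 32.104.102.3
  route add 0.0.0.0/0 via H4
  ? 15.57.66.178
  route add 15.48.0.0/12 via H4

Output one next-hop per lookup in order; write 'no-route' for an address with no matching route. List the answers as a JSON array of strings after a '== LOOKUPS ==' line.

Trace:
  add 15.57.66.176/28 -> H3 at depth 28
  add 15.57.0.0/16 -> H3 at depth 16
  add 32.104.102.0/24 -> H0 at depth 24
  ? 15.57.66.176  path d0:-→d1:-→d2:-→d3:-→d4:-→d5:-→d6:-→d7:-→d8:-→d9:-→d10:-→d11:-→d12:-→d13:-→d14:-→d15:-→d16:H3→d17:-→d18:-→d19:-→d20:-→d21:-→d22:-→d23:-→d24:-→d25:-→d26:-→d27:-→d28:H3  best=H3
  ? 32.104.102.3  path d0:-→d1:-→d2:-→d3:-→d4:-→d5:-→d6:-→d7:-→d8:-→d9:-→d10:-→d11:-→d12:-→d13:-→d14:-→d15:-→d16:-→d17:-→d18:-→d19:-→d20:-→d21:-→d22:-→d23:-→d24:H0  best=H0
  add 0.0.0.0/0 -> H4 at depth 0
  ? 15.57.66.178  path d0:H4→d1:-→d2:-→d3:-→d4:-→d5:-→d6:-→d7:-→d8:-→d9:-→d10:-→d11:-→d12:-→d13:-→d14:-→d15:-→d16:H3→d17:-→d18:-→d19:-→d20:-→d21:-→d22:-→d23:-→d24:-→d25:-→d26:-→d27:-→d28:H3  best=H3
  add 15.48.0.0/12 -> H4 at depth 12

== LOOKUPS ==
["H3","H0","H3"]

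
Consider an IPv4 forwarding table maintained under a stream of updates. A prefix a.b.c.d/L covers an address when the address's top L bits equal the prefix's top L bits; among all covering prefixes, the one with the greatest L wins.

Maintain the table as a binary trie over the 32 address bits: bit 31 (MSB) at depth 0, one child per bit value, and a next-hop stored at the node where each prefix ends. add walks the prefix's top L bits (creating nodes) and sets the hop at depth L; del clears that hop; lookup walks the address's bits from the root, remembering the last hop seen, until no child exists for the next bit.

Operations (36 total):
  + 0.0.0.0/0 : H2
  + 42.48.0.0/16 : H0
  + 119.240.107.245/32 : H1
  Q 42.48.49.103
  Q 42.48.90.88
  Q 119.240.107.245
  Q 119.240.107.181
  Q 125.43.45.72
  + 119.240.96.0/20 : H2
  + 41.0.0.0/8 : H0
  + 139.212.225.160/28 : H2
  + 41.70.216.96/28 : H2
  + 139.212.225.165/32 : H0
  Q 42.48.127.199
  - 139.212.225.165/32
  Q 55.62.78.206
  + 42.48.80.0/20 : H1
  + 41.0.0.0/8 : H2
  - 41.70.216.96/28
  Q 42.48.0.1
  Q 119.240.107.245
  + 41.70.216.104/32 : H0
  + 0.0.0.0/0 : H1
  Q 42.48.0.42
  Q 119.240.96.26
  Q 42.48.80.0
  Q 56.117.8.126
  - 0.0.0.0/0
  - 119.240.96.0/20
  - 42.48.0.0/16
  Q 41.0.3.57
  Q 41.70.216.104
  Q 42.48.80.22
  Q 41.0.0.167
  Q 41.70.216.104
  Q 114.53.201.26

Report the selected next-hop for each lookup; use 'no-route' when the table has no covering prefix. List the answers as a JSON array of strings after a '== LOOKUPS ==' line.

Process each operation:
  add 0.0.0.0/0 -> H2 at depth 0
  add 42.48.0.0/16 -> H0 at depth 16
  add 119.240.107.245/32 -> H1 at depth 32
  lookup 42.48.49.103: bits 0010101000110000 walk d0:H2→d1:-→d2:-→d3:-→d4:-→d5:-→d6:-→d7:-→d8:-→d9:-→d10:-→d11:-→d12:-→d13:-→d14:-→d15:-→d16:H0 -> H0
  lookup 42.48.90.88: bits 0010101000110000 walk d0:H2→d1:-→d2:-→d3:-→d4:-→d5:-→d6:-→d7:-→d8:-→d9:-→d10:-→d11:-→d12:-→d13:-→d14:-→d15:-→d16:H0 -> H0
  lookup 119.240.107.245: bits 01110111111100000110101111110101 walk d0:H2→d1:-→d2:-→d3:-→d4:-→d5:-→d6:-→d7:-→d8:-→d9:-→d10:-→d11:-→d12:-→d13:-→d14:-→d15:-→d16:-→d17:-→d18:-→d19:-→d20:-→d21:-→d22:-→d23:-→d24:-→d25:-→d26:-→d27:-→d28:-→d29:-→d30:-→d31:-→d32:H1 -> H1
  lookup 119.240.107.181: bits 0111011111110000011010111 walk d0:H2→d1:-→d2:-→d3:-→d4:-→d5:-→d6:-→d7:-→d8:-→d9:-→d10:-→d11:-→d12:-→d13:-→d14:-→d15:-→d16:-→d17:-→d18:-→d19:-→d20:-→d21:-→d22:-→d23:-→d24:-→d25:- -> H2
  lookup 125.43.45.72: bits 0111 walk d0:H2→d1:-→d2:-→d3:-→d4:- -> H2
  add 119.240.96.0/20 -> H2 at depth 20
  add 41.0.0.0/8 -> H0 at depth 8
  add 139.212.225.160/28 -> H2 at depth 28
  add 41.70.216.96/28 -> H2 at depth 28
  add 139.212.225.165/32 -> H0 at depth 32
  lookup 42.48.127.199: bits 0010101000110000 walk d0:H2→d1:-→d2:-→d3:-→d4:-→d5:-→d6:-→d7:-→d8:-→d9:-→d10:-→d11:-→d12:-→d13:-→d14:-→d15:-→d16:H0 -> H0
  del 139.212.225.165/32 (clear depth 32)
  lookup 55.62.78.206: bits 001 walk d0:H2→d1:-→d2:-→d3:- -> H2
  add 42.48.80.0/20 -> H1 at depth 20
  add 41.0.0.0/8 -> H2 at depth 8
  del 41.70.216.96/28 (clear depth 28)
  lookup 42.48.0.1: bits 00101010001100000 walk d0:H2→d1:-→d2:-→d3:-→d4:-→d5:-→d6:-→d7:-→d8:-→d9:-→d10:-→d11:-→d12:-→d13:-→d14:-→d15:-→d16:H0→d17:- -> H0
  lookup 119.240.107.245: bits 01110111111100000110101111110101 walk d0:H2→d1:-→d2:-→d3:-→d4:-→d5:-→d6:-→d7:-→d8:-→d9:-→d10:-→d11:-→d12:-→d13:-→d14:-→d15:-→d16:-→d17:-→d18:-→d19:-→d20:H2→d21:-→d22:-→d23:-→d24:-→d25:-→d26:-→d27:-→d28:-→d29:-→d30:-→d31:-→d32:H1 -> H1
  add 41.70.216.104/32 -> H0 at depth 32
  add 0.0.0.0/0 -> H1 at depth 0
  lookup 42.48.0.42: bits 00101010001100000 walk d0:H1→d1:-→d2:-→d3:-→d4:-→d5:-→d6:-→d7:-→d8:-→d9:-→d10:-→d11:-→d12:-→d13:-→d14:-→d15:-→d16:H0→d17:- -> H0
  lookup 119.240.96.26: bits 01110111111100000110 walk d0:H1→d1:-→d2:-→d3:-→d4:-→d5:-→d6:-→d7:-→d8:-→d9:-→d10:-→d11:-→d12:-→d13:-→d14:-→d15:-→d16:-→d17:-→d18:-→d19:-→d20:H2 -> H2
  lookup 42.48.80.0: bits 00101010001100000101 walk d0:H1→d1:-→d2:-→d3:-→d4:-→d5:-→d6:-→d7:-→d8:-→d9:-→d10:-→d11:-→d12:-→d13:-→d14:-→d15:-→d16:H0→d17:-→d18:-→d19:-→d20:H1 -> H1
  lookup 56.117.8.126: bits 001 walk d0:H1→d1:-→d2:-→d3:- -> H1
  del 0.0.0.0/0 (clear depth 0)
  del 119.240.96.0/20 (clear depth 20)
  del 42.48.0.0/16 (clear depth 16)
  lookup 41.0.3.57: bits 001010010 walk d0:-→d1:-→d2:-→d3:-→d4:-→d5:-→d6:-→d7:-→d8:H2→d9:- -> H2
  lookup 41.70.216.104: bits 00101001010001101101100001101000 walk d0:-→d1:-→d2:-→d3:-→d4:-→d5:-→d6:-→d7:-→d8:H2→d9:-→d10:-→d11:-→d12:-→d13:-→d14:-→d15:-→d16:-→d17:-→d18:-→d19:-→d20:-→d21:-→d22:-→d23:-→d24:-→d25:-→d26:-→d27:-→d28:-→d29:-→d30:-→d31:-→d32:H0 -> H0
  lookup 42.48.80.22: bits 00101010001100000101 walk d0:-→d1:-→d2:-→d3:-→d4:-→d5:-→d6:-→d7:-→d8:-→d9:-→d10:-→d11:-→d12:-→d13:-→d14:-→d15:-→d16:-→d17:-→d18:-→d19:-→d20:H1 -> H1
  lookup 41.0.0.167: bits 001010010 walk d0:-→d1:-→d2:-→d3:-→d4:-→d5:-→d6:-→d7:-→d8:H2→d9:- -> H2
  lookup 41.70.216.104: bits 00101001010001101101100001101000 walk d0:-→d1:-→d2:-→d3:-→d4:-→d5:-→d6:-→d7:-→d8:H2→d9:-→d10:-→d11:-→d12:-→d13:-→d14:-→d15:-→d16:-→d17:-→d18:-→d19:-→d20:-→d21:-→d22:-→d23:-→d24:-→d25:-→d26:-→d27:-→d28:-→d29:-→d30:-→d31:-→d32:H0 -> H0
  lookup 114.53.201.26: bits 01110 walk d0:-→d1:-→d2:-→d3:-→d4:-→d5:- -> no-route

== LOOKUPS ==
["H0","H0","H1","H2","H2","H0","H2","H0","H1","H0","H2","H1","H1","H2","H0","H1","H2","H0","no-route"]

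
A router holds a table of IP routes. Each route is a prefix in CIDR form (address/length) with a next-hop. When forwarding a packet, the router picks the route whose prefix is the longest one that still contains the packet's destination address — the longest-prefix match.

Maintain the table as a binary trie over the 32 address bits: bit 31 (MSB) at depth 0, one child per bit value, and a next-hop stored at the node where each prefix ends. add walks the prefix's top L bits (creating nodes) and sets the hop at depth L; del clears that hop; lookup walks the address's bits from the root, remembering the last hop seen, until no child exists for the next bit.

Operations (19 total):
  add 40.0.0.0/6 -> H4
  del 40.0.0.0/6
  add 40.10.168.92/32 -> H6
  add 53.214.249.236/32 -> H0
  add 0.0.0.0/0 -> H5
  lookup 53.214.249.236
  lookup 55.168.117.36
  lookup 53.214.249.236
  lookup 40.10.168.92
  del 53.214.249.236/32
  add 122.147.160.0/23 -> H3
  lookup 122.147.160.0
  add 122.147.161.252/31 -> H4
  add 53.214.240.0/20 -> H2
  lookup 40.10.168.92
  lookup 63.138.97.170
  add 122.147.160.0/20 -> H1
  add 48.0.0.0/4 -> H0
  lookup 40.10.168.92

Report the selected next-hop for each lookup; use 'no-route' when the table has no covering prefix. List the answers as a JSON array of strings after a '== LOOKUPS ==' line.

Apply in order:
  + 40.0.0.0/6 (H4) depth=6
  del 40.0.0.0/6 (clear depth 6)
  + 40.10.168.92/32 (H6) depth=32
  + 53.214.249.236/32 (H0) depth=32
  + 0.0.0.0/0 (H5) depth=0
  Q 53.214.249.236: descend 00110101110101101111100111101100 ; hops seen [H5,H0] ; pick H0
  Q 55.168.117.36: descend 001101 ; hops seen [H5] ; pick H5
  Q 53.214.249.236: descend 00110101110101101111100111101100 ; hops seen [H5,H0] ; pick H0
  Q 40.10.168.92: descend 00101000000010101010100001011100 ; hops seen [H5,H6] ; pick H6
  del 53.214.249.236/32 (clear depth 32)
  + 122.147.160.0/23 (H3) depth=23
  Q 122.147.160.0: descend 01111010100100111010000 ; hops seen [H5,H3] ; pick H3
  + 122.147.161.252/31 (H4) depth=31
  + 53.214.240.0/20 (H2) depth=20
  Q 40.10.168.92: descend 00101000000010101010100001011100 ; hops seen [H5,H6] ; pick H6
  Q 63.138.97.170: descend 0011 ; hops seen [H5] ; pick H5
  + 122.147.160.0/20 (H1) depth=20
  + 48.0.0.0/4 (H0) depth=4
  Q 40.10.168.92: descend 00101000000010101010100001011100 ; hops seen [H5,H6] ; pick H6

== LOOKUPS ==
["H0","H5","H0","H6","H3","H6","H5","H6"]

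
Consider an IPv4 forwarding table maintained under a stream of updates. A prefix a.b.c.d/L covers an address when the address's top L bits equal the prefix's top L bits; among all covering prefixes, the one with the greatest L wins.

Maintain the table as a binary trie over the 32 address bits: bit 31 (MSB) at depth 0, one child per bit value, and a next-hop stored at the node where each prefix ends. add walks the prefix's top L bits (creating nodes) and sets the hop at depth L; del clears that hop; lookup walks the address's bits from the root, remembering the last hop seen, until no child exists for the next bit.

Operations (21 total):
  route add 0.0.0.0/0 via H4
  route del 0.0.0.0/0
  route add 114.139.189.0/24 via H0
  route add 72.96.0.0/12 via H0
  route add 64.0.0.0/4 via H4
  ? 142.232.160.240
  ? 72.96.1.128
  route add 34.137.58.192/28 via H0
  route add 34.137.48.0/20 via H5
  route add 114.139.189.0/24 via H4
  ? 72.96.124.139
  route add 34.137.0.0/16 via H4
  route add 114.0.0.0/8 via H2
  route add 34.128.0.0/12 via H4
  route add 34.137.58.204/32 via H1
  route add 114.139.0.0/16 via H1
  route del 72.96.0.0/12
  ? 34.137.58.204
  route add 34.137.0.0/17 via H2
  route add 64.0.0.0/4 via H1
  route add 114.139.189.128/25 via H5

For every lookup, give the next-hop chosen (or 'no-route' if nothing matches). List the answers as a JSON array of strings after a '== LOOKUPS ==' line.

Apply in order:
  add 0.0.0.0/0 -> H4 at depth 0
  del 0.0.0.0/0 (clear depth 0)
  add 114.139.189.0/24 -> H0 at depth 24
  add 72.96.0.0/12 -> H0 at depth 12
  add 64.0.0.0/4 -> H4 at depth 4
  lookup 142.232.160.240: bits ε walk d0:- -> no-route
  lookup 72.96.1.128: bits 010010000110 walk d0:-→d1:-→d2:-→d3:-→d4:H4→d5:-→d6:-→d7:-→d8:-→d9:-→d10:-→d11:-→d12:H0 -> H0
  add 34.137.58.192/28 -> H0 at depth 28
  add 34.137.48.0/20 -> H5 at depth 20
  add 114.139.189.0/24 -> H4 at depth 24
  lookup 72.96.124.139: bits 010010000110 walk d0:-→d1:-→d2:-→d3:-→d4:H4→d5:-→d6:-→d7:-→d8:-→d9:-→d10:-→d11:-→d12:H0 -> H0
  add 34.137.0.0/16 -> H4 at depth 16
  add 114.0.0.0/8 -> H2 at depth 8
  add 34.128.0.0/12 -> H4 at depth 12
  add 34.137.58.204/32 -> H1 at depth 32
  add 114.139.0.0/16 -> H1 at depth 16
  del 72.96.0.0/12 (clear depth 12)
  lookup 34.137.58.204: bits 00100010100010010011101011001100 walk d0:-→d1:-→d2:-→d3:-→d4:-→d5:-→d6:-→d7:-→d8:-→d9:-→d10:-→d11:-→d12:H4→d13:-→d14:-→d15:-→d16:H4→d17:-→d18:-→d19:-→d20:H5→d21:-→d22:-→d23:-→d24:-→d25:-→d26:-→d27:-→d28:H0→d29:-→d30:-→d31:-→d32:H1 -> H1
  add 34.137.0.0/17 -> H2 at depth 17
  add 64.0.0.0/4 -> H1 at depth 4
  add 114.139.189.128/25 -> H5 at depth 25

== LOOKUPS ==
["no-route","H0","H0","H1"]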